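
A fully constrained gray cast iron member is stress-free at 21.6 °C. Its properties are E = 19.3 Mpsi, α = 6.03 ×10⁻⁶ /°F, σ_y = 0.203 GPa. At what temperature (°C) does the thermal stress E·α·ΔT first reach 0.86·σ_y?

142 °C

E = 19.3 Mpsi = 133.1 GPa.
α = 6.03×10⁻⁶/°F × 9/5 = 10.9×10⁻⁶/K.
σ_y = 0.203 GPa = 203.0 MPa.
E·α·ΔT = 174.6 MPa ⇒ ΔT = 174.6 / (133.1×10³ × 10.9×10⁻⁶) = 120.9 K.
T = 21.6 + 120.9 = 142.5 °C.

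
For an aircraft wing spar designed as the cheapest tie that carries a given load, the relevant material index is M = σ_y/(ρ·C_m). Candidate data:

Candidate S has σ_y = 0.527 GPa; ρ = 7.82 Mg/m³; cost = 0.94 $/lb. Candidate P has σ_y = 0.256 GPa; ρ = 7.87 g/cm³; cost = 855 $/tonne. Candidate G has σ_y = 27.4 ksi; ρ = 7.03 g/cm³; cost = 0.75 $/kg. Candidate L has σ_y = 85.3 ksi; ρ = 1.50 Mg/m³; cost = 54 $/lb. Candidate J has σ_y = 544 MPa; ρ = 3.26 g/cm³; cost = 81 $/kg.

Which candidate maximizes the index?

candidate P

Convert each candidate to consistent units, then evaluate M:
  candidate S: σ_y = 527.0 MPa, ρ = 7820 kg/m³, cost = 2.072 $/kg
  candidate P: σ_y = 256.0 MPa, ρ = 7870 kg/m³, cost = 0.8550 $/kg
  candidate G: σ_y = 188.9 MPa, ρ = 7030 kg/m³, cost = 0.7500 $/kg
  candidate L: σ_y = 588.1 MPa, ρ = 1500 kg/m³, cost = 119.0 $/kg
  candidate J: σ_y = 544.0 MPa, ρ = 3260 kg/m³, cost = 81.00 $/kg
  candidate P: M = 38.0 kN·m per $
  candidate G: M = 35.8 kN·m per $
  candidate S: M = 32.5 kN·m per $
  candidate L: M = 3.29 kN·m per $
  candidate J: M = 2.06 kN·m per $
Candidate P has the largest M.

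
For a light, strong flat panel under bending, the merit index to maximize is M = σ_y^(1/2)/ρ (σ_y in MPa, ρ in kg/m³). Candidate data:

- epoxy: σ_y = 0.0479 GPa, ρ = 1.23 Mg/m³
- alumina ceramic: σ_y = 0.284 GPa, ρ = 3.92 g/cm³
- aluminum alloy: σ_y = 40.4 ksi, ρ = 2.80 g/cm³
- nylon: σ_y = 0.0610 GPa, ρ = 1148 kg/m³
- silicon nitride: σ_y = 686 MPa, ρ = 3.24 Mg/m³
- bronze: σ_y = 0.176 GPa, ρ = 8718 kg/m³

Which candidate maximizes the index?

silicon nitride

In SI units:
  epoxy: σ_y = 47.90 MPa, ρ = 1230 kg/m³
  alumina ceramic: σ_y = 284.0 MPa, ρ = 3920 kg/m³
  aluminum alloy: σ_y = 278.5 MPa, ρ = 2800 kg/m³
  nylon: σ_y = 61.00 MPa, ρ = 1148 kg/m³
  silicon nitride: σ_y = 686.0 MPa, ρ = 3240 kg/m³
  bronze: σ_y = 176.0 MPa, ρ = 8718 kg/m³
  silicon nitride: M = 8.08×10⁻³
  nylon: M = 6.80×10⁻³
  aluminum alloy: M = 5.96×10⁻³
  epoxy: M = 5.63×10⁻³
  alumina ceramic: M = 4.30×10⁻³
  bronze: M = 1.52×10⁻³
Highest index: silicon nitride.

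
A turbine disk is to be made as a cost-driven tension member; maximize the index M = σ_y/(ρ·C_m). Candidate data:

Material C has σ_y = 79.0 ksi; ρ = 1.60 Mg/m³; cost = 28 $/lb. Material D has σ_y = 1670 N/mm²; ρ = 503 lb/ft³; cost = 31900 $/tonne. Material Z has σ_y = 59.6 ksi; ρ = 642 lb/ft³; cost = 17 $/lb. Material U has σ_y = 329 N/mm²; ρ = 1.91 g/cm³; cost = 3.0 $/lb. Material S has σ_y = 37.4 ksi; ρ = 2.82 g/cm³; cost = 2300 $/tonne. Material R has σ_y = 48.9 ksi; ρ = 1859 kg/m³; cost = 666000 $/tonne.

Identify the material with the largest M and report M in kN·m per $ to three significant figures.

material S, M = 39.8 kN·m per $

In SI units:
  material C: σ_y = 544.7 MPa, ρ = 1600 kg/m³, cost = 61.73 $/kg
  material D: σ_y = 1670 MPa, ρ = 8057 kg/m³, cost = 31.90 $/kg
  material Z: σ_y = 410.9 MPa, ρ = 10280 kg/m³, cost = 37.48 $/kg
  material U: σ_y = 329.0 MPa, ρ = 1910 kg/m³, cost = 6.614 $/kg
  material S: σ_y = 257.9 MPa, ρ = 2820 kg/m³, cost = 2.300 $/kg
  material R: σ_y = 337.2 MPa, ρ = 1859 kg/m³, cost = 666.0 $/kg
  material S: M = 39.8 kN·m per $
  material U: M = 26.0 kN·m per $
  material D: M = 6.50 kN·m per $
  material C: M = 5.51 kN·m per $
  material Z: M = 1.07 kN·m per $
  material R: M = 0.272 kN·m per $
The maximum is for material S.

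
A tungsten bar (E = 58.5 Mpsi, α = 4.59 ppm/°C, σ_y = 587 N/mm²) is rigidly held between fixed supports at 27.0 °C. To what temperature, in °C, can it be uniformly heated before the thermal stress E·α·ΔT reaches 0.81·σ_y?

E = 58.5 Mpsi = 403.3 GPa.
σ_y = 587 N/mm² = 587.0 MPa.
E·α·ΔT = 475.5 MPa ⇒ ΔT = 475.5 / (403.3×10³ × 4.59×10⁻⁶) = 256.8 K.
T = 27.0 + 256.8 = 283.8 °C.

284 °C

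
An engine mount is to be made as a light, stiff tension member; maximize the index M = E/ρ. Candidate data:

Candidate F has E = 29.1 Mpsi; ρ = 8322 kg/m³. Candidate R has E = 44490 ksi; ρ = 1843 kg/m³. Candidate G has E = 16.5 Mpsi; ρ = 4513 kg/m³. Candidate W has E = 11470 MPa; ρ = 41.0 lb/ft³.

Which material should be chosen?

Putting every candidate on a common basis:
  candidate F: E = 200.6 GPa, ρ = 8322 kg/m³
  candidate R: E = 306.7 GPa, ρ = 1843 kg/m³
  candidate G: E = 113.8 GPa, ρ = 4513 kg/m³
  candidate W: E = 11.47 GPa, ρ = 656.8 kg/m³
  candidate R: M = 166 MN·m/kg
  candidate G: M = 25.2 MN·m/kg
  candidate F: M = 24.1 MN·m/kg
  candidate W: M = 17.5 MN·m/kg
Candidate R has the largest M.

candidate R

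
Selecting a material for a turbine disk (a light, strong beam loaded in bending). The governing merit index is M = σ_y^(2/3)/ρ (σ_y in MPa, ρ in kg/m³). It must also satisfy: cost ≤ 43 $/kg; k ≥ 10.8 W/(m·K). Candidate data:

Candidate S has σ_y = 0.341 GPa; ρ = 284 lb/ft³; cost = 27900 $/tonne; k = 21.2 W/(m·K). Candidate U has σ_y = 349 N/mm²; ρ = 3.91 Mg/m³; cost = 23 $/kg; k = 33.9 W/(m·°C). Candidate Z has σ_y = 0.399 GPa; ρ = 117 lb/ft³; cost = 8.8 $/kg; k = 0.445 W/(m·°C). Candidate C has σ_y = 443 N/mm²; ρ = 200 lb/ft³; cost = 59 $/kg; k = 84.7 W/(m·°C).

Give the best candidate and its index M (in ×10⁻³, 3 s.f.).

Screen on constraints: cost ≤ 43 $/kg; k ≥ 10.8 W/(m·K). Survivors: candidate S, candidate U.
After converting to SI:
  candidate S: σ_y = 341.0 MPa, ρ = 4549 kg/m³
  candidate U: σ_y = 349.0 MPa, ρ = 3910 kg/m³
  candidate U: M = 12.7×10⁻³
  candidate S: M = 10.7×10⁻³
Candidate U has the largest M.

candidate U, M = 12.7×10⁻³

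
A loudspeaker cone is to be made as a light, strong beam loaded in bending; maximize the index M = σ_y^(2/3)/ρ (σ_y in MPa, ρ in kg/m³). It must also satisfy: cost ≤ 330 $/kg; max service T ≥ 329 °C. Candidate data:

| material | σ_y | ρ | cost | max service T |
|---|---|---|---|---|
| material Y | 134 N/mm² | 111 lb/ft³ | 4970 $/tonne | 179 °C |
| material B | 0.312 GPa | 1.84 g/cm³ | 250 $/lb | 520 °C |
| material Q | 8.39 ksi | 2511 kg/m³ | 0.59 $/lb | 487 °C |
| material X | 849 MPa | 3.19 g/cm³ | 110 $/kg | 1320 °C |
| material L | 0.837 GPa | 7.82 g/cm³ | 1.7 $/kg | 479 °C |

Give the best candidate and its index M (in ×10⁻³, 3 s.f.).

Screen on constraints: cost ≤ 330 $/kg; max service T ≥ 329 °C. Survivors: material Q, material X, material L.
Convert each candidate to consistent units, then evaluate M:
  material Q: σ_y = 57.85 MPa, ρ = 2511 kg/m³
  material X: σ_y = 849.0 MPa, ρ = 3190 kg/m³
  material L: σ_y = 837.0 MPa, ρ = 7820 kg/m³
  material X: M = 28.1×10⁻³
  material L: M = 11.4×10⁻³
  material Q: M = 5.96×10⁻³
Highest index: material X.

material X, M = 28.1×10⁻³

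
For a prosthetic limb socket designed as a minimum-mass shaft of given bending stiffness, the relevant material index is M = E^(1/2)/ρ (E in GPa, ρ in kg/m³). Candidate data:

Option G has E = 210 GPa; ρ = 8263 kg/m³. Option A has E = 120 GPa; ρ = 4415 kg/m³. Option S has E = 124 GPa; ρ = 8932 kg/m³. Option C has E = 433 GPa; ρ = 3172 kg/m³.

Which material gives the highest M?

Evaluate M for each candidate:
  option C: M = 6.56×10⁻³
  option A: M = 2.48×10⁻³
  option G: M = 1.75×10⁻³
  option S: M = 1.25×10⁻³
Option C ranks first.

option C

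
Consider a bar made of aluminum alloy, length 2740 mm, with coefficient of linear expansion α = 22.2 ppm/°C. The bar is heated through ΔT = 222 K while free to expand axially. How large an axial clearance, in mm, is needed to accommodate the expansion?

13.5 mm

ΔL = α·L₀·ΔT = 22.2×10⁻⁶ × 2740 mm × 222.0 K = 13.5 mm.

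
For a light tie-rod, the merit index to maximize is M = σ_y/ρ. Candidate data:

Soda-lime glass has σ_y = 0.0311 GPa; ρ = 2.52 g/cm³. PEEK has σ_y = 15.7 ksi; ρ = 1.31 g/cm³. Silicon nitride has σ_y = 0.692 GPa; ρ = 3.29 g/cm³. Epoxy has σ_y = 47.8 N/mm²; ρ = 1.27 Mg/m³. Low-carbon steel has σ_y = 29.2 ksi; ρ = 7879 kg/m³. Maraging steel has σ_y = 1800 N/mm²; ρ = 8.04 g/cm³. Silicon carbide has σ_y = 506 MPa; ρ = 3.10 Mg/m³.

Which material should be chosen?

After converting to SI:
  soda-lime glass: σ_y = 31.10 MPa, ρ = 2520 kg/m³
  PEEK: σ_y = 108.2 MPa, ρ = 1310 kg/m³
  silicon nitride: σ_y = 692.0 MPa, ρ = 3290 kg/m³
  epoxy: σ_y = 47.80 MPa, ρ = 1270 kg/m³
  low-carbon steel: σ_y = 201.3 MPa, ρ = 7879 kg/m³
  maraging steel: σ_y = 1800 MPa, ρ = 8040 kg/m³
  silicon carbide: σ_y = 506.0 MPa, ρ = 3100 kg/m³
  maraging steel: M = 224 kN·m/kg
  silicon nitride: M = 210 kN·m/kg
  silicon carbide: M = 163 kN·m/kg
  PEEK: M = 82.6 kN·m/kg
  epoxy: M = 37.6 kN·m/kg
  low-carbon steel: M = 25.6 kN·m/kg
  soda-lime glass: M = 12.3 kN·m/kg
Maraging steel ranks first.

maraging steel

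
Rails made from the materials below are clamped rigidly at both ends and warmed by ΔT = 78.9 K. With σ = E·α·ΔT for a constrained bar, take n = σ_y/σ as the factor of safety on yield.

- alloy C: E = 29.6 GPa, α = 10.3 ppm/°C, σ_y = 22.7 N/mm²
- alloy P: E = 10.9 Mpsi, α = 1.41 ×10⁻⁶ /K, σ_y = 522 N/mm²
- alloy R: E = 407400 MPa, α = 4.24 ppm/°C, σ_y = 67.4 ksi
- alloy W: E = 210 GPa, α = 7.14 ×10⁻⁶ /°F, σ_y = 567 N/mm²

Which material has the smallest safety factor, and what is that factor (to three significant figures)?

Converting E to GPa, α to ×10⁻⁶/K, σ_y to MPa, then σ and n for each:
  alloy C: E = 29.60, α = 10.3, σ_y = 22.70 → σ = 24.1 MPa, n = 0.944
  alloy P: E = 75.15, α = 1.41, σ_y = 522.0 → σ = 8.36 MPa, n = 62.4
  alloy R: E = 407.4, α = 4.24, σ_y = 464.7 → σ = 136 MPa, n = 3.41
  alloy W: E = 210.0, α = 12.9, σ_y = 567.0 → σ = 213 MPa, n = 2.66
The minimum is alloy C at n = 0.944.

alloy C, n = 0.944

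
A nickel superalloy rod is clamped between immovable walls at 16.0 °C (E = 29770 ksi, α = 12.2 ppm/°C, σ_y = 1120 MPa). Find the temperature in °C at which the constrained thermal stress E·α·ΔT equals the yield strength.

463 °C

E = 29770 ksi = 205.3 GPa.
E·α·ΔT = 1120 MPa ⇒ ΔT = 1120 / (205.3×10³ × 12.2×10⁻⁶) = 447.3 K.
T = 16.0 + 447.3 = 463.3 °C.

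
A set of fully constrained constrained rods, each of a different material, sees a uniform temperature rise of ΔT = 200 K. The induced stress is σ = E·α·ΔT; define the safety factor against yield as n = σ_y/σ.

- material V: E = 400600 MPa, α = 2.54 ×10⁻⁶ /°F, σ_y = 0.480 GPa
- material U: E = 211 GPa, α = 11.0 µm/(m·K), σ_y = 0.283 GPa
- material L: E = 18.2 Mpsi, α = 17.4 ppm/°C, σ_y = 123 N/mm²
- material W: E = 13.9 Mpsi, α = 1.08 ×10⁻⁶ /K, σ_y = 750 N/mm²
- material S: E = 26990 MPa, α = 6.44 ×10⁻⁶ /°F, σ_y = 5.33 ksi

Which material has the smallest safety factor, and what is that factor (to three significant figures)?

material L, n = 0.282

Converting E to GPa, α to ×10⁻⁶/K, σ_y to MPa, then σ and n for each:
  material V: E = 400.6, α = 4.57, σ_y = 480.0 → σ = 366 MPa, n = 1.31
  material U: E = 211.0, α = 11.0, σ_y = 283.0 → σ = 464 MPa, n = 0.610
  material L: E = 125.5, α = 17.4, σ_y = 123.0 → σ = 437 MPa, n = 0.282
  material W: E = 95.84, α = 1.08, σ_y = 750.0 → σ = 20.7 MPa, n = 36.2
  material S: E = 26.99, α = 11.6, σ_y = 36.75 → σ = 62.6 MPa, n = 0.587
Material L has the lowest safety factor, n = 0.282.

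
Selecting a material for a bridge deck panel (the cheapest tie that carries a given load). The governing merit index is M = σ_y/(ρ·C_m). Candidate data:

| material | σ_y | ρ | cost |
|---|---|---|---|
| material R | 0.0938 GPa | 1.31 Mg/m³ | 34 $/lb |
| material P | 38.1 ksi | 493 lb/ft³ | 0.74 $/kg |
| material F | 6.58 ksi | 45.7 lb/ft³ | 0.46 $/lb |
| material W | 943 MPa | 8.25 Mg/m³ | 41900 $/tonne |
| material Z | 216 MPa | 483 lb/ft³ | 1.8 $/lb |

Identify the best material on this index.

material F

After converting to SI:
  material R: σ_y = 93.80 MPa, ρ = 1310 kg/m³, cost = 74.96 $/kg
  material P: σ_y = 262.7 MPa, ρ = 7897 kg/m³, cost = 0.7400 $/kg
  material F: σ_y = 45.37 MPa, ρ = 732.0 kg/m³, cost = 1.014 $/kg
  material W: σ_y = 943.0 MPa, ρ = 8250 kg/m³, cost = 41.90 $/kg
  material Z: σ_y = 216.0 MPa, ρ = 7737 kg/m³, cost = 3.968 $/kg
  material F: M = 61.1 kN·m per $
  material P: M = 45.0 kN·m per $
  material Z: M = 7.04 kN·m per $
  material W: M = 2.73 kN·m per $
  material R: M = 0.955 kN·m per $
The maximum is for material F.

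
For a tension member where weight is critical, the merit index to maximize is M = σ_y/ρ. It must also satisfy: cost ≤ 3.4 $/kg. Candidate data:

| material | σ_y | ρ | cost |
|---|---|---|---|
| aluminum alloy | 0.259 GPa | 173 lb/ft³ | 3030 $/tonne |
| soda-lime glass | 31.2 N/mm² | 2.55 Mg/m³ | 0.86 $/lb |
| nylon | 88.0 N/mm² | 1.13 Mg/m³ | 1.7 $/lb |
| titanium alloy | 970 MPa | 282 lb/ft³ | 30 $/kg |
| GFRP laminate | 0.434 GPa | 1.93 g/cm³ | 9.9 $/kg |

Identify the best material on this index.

aluminum alloy

Screen on constraints: cost ≤ 3.4 $/kg. Survivors: aluminum alloy, soda-lime glass.
Convert each candidate to consistent units, then evaluate M:
  aluminum alloy: σ_y = 259.0 MPa, ρ = 2771 kg/m³
  soda-lime glass: σ_y = 31.20 MPa, ρ = 2550 kg/m³
  aluminum alloy: M = 93.5 kN·m/kg
  soda-lime glass: M = 12.2 kN·m/kg
Highest index: aluminum alloy.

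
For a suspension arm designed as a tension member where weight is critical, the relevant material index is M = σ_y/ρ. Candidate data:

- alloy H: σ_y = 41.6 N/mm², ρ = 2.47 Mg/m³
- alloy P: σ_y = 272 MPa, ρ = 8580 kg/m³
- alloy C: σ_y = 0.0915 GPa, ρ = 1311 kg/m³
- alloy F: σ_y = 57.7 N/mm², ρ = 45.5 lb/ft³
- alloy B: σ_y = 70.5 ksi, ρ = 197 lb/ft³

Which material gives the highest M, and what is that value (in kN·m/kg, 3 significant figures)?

alloy B, M = 154 kN·m/kg

After converting to SI:
  alloy H: σ_y = 41.60 MPa, ρ = 2470 kg/m³
  alloy P: σ_y = 272.0 MPa, ρ = 8580 kg/m³
  alloy C: σ_y = 91.50 MPa, ρ = 1311 kg/m³
  alloy F: σ_y = 57.70 MPa, ρ = 728.8 kg/m³
  alloy B: σ_y = 486.1 MPa, ρ = 3156 kg/m³
  alloy B: M = 154 kN·m/kg
  alloy F: M = 79.2 kN·m/kg
  alloy C: M = 69.8 kN·m/kg
  alloy P: M = 31.7 kN·m/kg
  alloy H: M = 16.8 kN·m/kg
Highest index: alloy B.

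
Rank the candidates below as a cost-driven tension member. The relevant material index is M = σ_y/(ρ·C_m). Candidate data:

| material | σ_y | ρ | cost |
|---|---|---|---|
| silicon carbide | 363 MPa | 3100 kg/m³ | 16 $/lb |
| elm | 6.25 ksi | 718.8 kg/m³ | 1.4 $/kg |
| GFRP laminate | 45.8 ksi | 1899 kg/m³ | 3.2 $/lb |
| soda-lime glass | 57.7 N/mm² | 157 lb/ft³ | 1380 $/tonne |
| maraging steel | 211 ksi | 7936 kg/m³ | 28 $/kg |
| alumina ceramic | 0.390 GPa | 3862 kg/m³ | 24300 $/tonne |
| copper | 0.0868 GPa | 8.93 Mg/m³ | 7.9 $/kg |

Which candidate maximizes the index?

elm

Convert each candidate to consistent units, then evaluate M:
  silicon carbide: σ_y = 363.0 MPa, ρ = 3100 kg/m³, cost = 35.27 $/kg
  elm: σ_y = 43.09 MPa, ρ = 718.8 kg/m³, cost = 1.400 $/kg
  GFRP laminate: σ_y = 315.8 MPa, ρ = 1899 kg/m³, cost = 7.055 $/kg
  soda-lime glass: σ_y = 57.70 MPa, ρ = 2515 kg/m³, cost = 1.380 $/kg
  maraging steel: σ_y = 1455 MPa, ρ = 7936 kg/m³, cost = 28.00 $/kg
  alumina ceramic: σ_y = 390.0 MPa, ρ = 3862 kg/m³, cost = 24.30 $/kg
  copper: σ_y = 86.80 MPa, ρ = 8930 kg/m³, cost = 7.900 $/kg
  elm: M = 42.8 kN·m per $
  GFRP laminate: M = 23.6 kN·m per $
  soda-lime glass: M = 16.6 kN·m per $
  maraging steel: M = 6.55 kN·m per $
  alumina ceramic: M = 4.16 kN·m per $
  silicon carbide: M = 3.32 kN·m per $
  copper: M = 1.23 kN·m per $
Elm ranks first.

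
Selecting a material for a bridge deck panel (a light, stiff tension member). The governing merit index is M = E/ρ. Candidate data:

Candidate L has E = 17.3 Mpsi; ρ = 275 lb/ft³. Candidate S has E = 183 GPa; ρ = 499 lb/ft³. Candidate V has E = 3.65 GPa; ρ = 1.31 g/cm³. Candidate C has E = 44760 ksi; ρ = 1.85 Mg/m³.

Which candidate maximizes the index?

candidate C

Normalizing units and computing the index:
  candidate L: E = 119.3 GPa, ρ = 4405 kg/m³
  candidate S: E = 183.0 GPa, ρ = 7993 kg/m³
  candidate V: E = 3.650 GPa, ρ = 1310 kg/m³
  candidate C: E = 308.6 GPa, ρ = 1850 kg/m³
  candidate C: M = 167 MN·m/kg
  candidate L: M = 27.1 MN·m/kg
  candidate S: M = 22.9 MN·m/kg
  candidate V: M = 2.79 MN·m/kg
Highest index: candidate C.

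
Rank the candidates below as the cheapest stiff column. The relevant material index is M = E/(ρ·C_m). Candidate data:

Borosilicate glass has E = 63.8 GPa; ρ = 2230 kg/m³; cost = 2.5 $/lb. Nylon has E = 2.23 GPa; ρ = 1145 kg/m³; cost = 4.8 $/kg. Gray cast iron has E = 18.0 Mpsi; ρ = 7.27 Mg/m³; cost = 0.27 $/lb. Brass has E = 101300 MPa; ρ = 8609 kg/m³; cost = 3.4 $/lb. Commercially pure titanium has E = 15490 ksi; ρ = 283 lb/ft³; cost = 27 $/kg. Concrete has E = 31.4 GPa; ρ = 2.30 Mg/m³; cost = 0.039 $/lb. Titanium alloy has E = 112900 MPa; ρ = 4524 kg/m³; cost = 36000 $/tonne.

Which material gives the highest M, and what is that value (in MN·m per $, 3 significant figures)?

Putting every candidate on a common basis:
  borosilicate glass: E = 63.80 GPa, ρ = 2230 kg/m³, cost = 5.511 $/kg
  nylon: E = 2.230 GPa, ρ = 1145 kg/m³, cost = 4.800 $/kg
  gray cast iron: E = 124.1 GPa, ρ = 7270 kg/m³, cost = 0.5952 $/kg
  brass: E = 101.3 GPa, ρ = 8609 kg/m³, cost = 7.496 $/kg
  commercially pure titanium: E = 106.8 GPa, ρ = 4533 kg/m³, cost = 27.00 $/kg
  concrete: E = 31.40 GPa, ρ = 2300 kg/m³, cost = 0.08598 $/kg
  titanium alloy: E = 112.9 GPa, ρ = 4524 kg/m³, cost = 36.00 $/kg
  concrete: M = 159 MN·m per $
  gray cast iron: M = 28.7 MN·m per $
  borosilicate glass: M = 5.19 MN·m per $
  brass: M = 1.57 MN·m per $
  commercially pure titanium: M = 0.873 MN·m per $
  titanium alloy: M = 0.693 MN·m per $
  nylon: M = 0.406 MN·m per $
Concrete ranks first.

concrete, M = 159 MN·m per $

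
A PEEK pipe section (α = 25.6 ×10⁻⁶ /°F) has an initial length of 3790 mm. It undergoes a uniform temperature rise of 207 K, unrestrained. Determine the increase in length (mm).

36.2 mm

Convert α: 25.6×10⁻⁶/°F × (9/5) = 46.1×10⁻⁶/K.
ΔL = α·L₀·ΔT = 46.1×10⁻⁶ × 3790 mm × 207.0 K = 36.2 mm.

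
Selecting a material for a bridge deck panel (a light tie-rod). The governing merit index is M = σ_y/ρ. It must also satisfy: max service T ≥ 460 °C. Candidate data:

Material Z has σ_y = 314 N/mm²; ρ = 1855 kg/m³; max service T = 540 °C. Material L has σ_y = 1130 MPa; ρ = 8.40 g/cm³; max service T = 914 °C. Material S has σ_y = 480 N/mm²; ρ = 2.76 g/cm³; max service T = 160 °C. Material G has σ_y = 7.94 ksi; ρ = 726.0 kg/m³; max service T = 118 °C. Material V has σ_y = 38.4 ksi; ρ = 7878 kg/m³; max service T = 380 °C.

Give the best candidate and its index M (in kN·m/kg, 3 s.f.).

Screen on constraints: max service T ≥ 460 °C. Survivors: material Z, material L.
Convert each candidate to consistent units, then evaluate M:
  material Z: σ_y = 314.0 MPa, ρ = 1855 kg/m³
  material L: σ_y = 1130 MPa, ρ = 8400 kg/m³
  material Z: M = 169 kN·m/kg
  material L: M = 135 kN·m/kg
The maximum is for material Z.

material Z, M = 169 kN·m/kg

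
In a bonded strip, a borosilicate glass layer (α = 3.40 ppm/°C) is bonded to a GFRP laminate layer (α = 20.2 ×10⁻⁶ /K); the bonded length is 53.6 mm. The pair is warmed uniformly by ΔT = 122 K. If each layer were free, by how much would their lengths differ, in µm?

110 µm

Δα = |3.40 − 20.2|×10⁻⁶/K = 16.8×10⁻⁶/K.
ΔL_mismatch = Δα·L·ΔT = 16.8×10⁻⁶ × 53.6 mm × 122.0 K = 110 µm.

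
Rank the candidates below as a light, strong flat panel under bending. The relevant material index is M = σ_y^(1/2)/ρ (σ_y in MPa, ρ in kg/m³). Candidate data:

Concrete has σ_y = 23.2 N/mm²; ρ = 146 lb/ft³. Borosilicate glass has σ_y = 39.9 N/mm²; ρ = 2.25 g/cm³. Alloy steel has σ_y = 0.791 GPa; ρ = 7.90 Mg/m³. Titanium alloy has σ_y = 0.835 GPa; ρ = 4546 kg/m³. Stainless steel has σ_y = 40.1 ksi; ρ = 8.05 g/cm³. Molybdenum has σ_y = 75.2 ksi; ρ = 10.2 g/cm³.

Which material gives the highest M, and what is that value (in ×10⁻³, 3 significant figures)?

titanium alloy, M = 6.36×10⁻³

Convert each candidate to consistent units, then evaluate M:
  concrete: σ_y = 23.20 MPa, ρ = 2339 kg/m³
  borosilicate glass: σ_y = 39.90 MPa, ρ = 2250 kg/m³
  alloy steel: σ_y = 791.0 MPa, ρ = 7900 kg/m³
  titanium alloy: σ_y = 835.0 MPa, ρ = 4546 kg/m³
  stainless steel: σ_y = 276.5 MPa, ρ = 8050 kg/m³
  molybdenum: σ_y = 518.5 MPa, ρ = 10200 kg/m³
  titanium alloy: M = 6.36×10⁻³
  alloy steel: M = 3.56×10⁻³
  borosilicate glass: M = 2.81×10⁻³
  molybdenum: M = 2.23×10⁻³
  stainless steel: M = 2.07×10⁻³
  concrete: M = 2.06×10⁻³
Titanium alloy ranks first.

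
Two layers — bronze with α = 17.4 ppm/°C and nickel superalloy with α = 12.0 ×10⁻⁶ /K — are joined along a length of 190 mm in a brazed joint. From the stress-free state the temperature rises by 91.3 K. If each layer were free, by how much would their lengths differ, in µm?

93.7 µm

Δα = |17.4 − 12.0|×10⁻⁶/K = 5.40×10⁻⁶/K.
ΔL_mismatch = Δα·L·ΔT = 5.40×10⁻⁶ × 190.0 mm × 91.3 K = 93.7 µm.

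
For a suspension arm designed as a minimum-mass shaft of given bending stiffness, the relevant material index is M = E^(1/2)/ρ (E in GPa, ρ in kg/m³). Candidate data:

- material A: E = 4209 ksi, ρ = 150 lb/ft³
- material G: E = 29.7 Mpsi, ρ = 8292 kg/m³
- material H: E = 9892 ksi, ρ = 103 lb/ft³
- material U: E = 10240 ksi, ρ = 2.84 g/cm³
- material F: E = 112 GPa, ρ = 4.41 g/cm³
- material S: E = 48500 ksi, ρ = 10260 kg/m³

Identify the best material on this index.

Putting every candidate on a common basis:
  material A: E = 29.02 GPa, ρ = 2403 kg/m³
  material G: E = 204.8 GPa, ρ = 8292 kg/m³
  material H: E = 68.20 GPa, ρ = 1650 kg/m³
  material U: E = 70.60 GPa, ρ = 2840 kg/m³
  material F: E = 112.0 GPa, ρ = 4410 kg/m³
  material S: E = 334.4 GPa, ρ = 10260 kg/m³
  material H: M = 5.01×10⁻³
  material U: M = 2.96×10⁻³
  material F: M = 2.40×10⁻³
  material A: M = 2.24×10⁻³
  material S: M = 1.78×10⁻³
  material G: M = 1.73×10⁻³
Material H ranks first.

material H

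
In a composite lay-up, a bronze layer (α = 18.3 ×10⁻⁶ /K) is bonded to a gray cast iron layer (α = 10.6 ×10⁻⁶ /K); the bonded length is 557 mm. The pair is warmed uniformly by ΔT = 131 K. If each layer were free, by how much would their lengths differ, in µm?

Δα = |18.3 − 10.6|×10⁻⁶/K = 7.70×10⁻⁶/K.
ΔL_mismatch = Δα·L·ΔT = 7.70×10⁻⁶ × 557.0 mm × 131.0 K = 562 µm.

562 µm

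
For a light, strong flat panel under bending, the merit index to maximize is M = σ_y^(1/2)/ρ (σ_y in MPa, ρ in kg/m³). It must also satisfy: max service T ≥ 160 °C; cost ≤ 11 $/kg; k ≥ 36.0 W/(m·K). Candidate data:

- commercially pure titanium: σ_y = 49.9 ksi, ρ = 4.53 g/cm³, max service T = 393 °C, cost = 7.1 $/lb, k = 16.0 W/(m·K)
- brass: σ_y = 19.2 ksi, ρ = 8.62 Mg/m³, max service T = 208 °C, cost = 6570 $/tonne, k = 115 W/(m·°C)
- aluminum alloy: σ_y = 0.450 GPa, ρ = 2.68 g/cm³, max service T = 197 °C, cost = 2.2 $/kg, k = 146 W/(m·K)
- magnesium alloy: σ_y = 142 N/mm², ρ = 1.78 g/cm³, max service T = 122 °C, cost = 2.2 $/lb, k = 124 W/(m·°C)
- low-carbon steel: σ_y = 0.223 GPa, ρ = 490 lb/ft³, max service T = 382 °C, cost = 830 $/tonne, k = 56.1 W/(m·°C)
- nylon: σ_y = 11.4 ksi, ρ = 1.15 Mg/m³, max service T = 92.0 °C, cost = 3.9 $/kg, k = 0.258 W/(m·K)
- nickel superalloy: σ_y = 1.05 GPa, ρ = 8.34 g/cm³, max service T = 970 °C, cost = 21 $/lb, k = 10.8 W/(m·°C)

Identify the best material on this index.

Screen on constraints: max service T ≥ 160 °C; cost ≤ 11 $/kg; k ≥ 36.0 W/(m·K). Survivors: brass, aluminum alloy, low-carbon steel.
Convert each candidate to consistent units, then evaluate M:
  brass: σ_y = 132.4 MPa, ρ = 8620 kg/m³
  aluminum alloy: σ_y = 450.0 MPa, ρ = 2680 kg/m³
  low-carbon steel: σ_y = 223.0 MPa, ρ = 7849 kg/m³
  aluminum alloy: M = 7.92×10⁻³
  low-carbon steel: M = 1.90×10⁻³
  brass: M = 1.33×10⁻³
The maximum is for aluminum alloy.

aluminum alloy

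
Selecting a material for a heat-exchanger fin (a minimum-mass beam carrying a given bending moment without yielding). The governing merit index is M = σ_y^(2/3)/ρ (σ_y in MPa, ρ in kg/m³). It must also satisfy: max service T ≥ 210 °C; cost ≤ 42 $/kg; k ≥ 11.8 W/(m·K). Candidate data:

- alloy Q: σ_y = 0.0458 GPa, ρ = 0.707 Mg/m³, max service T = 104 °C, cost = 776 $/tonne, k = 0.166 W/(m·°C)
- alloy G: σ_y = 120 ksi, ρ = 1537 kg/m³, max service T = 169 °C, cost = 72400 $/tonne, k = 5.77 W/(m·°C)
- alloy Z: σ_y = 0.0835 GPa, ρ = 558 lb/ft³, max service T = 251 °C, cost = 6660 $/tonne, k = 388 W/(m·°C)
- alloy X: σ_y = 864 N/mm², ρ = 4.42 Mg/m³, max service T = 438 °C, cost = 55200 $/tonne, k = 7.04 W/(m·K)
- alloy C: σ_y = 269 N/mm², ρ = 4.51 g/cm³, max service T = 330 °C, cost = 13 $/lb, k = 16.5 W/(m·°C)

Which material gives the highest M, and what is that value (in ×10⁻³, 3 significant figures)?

alloy C, M = 9.24×10⁻³

Screen on constraints: max service T ≥ 210 °C; cost ≤ 42 $/kg; k ≥ 11.8 W/(m·K). Survivors: alloy Z, alloy C.
Convert each candidate to consistent units, then evaluate M:
  alloy Z: σ_y = 83.50 MPa, ρ = 8938 kg/m³
  alloy C: σ_y = 269.0 MPa, ρ = 4510 kg/m³
  alloy C: M = 9.24×10⁻³
  alloy Z: M = 2.14×10⁻³
Highest index: alloy C.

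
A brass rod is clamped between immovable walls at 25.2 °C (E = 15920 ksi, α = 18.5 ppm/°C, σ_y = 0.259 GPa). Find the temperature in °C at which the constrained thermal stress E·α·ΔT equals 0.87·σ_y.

E = 15920 ksi = 109.8 GPa.
σ_y = 0.259 GPa = 259.0 MPa.
E·α·ΔT = 225.3 MPa ⇒ ΔT = 225.3 / (109.8×10³ × 18.5×10⁻⁶) = 111.0 K.
T = 25.2 + 111.0 = 136.2 °C.

136 °C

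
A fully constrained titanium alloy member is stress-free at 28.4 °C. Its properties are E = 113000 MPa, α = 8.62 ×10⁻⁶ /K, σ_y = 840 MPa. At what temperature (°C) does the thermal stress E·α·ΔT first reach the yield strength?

E = 113000 MPa = 113.0 GPa.
E·α·ΔT = 840.0 MPa ⇒ ΔT = 840.0 / (113.0×10³ × 8.62×10⁻⁶) = 862.4 K.
T = 28.4 + 862.4 = 890.8 °C.

891 °C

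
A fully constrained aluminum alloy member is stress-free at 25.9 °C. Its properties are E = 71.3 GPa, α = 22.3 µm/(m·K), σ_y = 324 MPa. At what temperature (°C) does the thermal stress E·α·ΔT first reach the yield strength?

E·α·ΔT = 324.0 MPa ⇒ ΔT = 324.0 / (71.30×10³ × 22.3×10⁻⁶) = 203.8 K.
T = 25.9 + 203.8 = 229.7 °C.

230 °C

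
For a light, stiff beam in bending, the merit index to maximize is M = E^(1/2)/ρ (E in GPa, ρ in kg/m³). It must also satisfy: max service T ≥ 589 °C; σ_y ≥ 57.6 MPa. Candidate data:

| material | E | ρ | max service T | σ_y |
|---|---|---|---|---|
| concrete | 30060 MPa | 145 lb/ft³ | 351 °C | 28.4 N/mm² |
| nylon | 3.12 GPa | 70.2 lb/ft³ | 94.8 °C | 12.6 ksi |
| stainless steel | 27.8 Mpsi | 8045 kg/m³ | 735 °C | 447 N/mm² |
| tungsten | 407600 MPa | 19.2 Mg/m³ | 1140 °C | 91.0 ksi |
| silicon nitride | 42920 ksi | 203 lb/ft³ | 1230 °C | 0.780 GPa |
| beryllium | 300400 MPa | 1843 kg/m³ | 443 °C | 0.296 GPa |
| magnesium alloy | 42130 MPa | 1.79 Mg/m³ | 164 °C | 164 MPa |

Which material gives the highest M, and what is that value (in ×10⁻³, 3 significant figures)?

silicon nitride, M = 5.29×10⁻³

Screen on constraints: max service T ≥ 589 °C; σ_y ≥ 57.6 MPa. Survivors: stainless steel, tungsten, silicon nitride.
In SI units:
  stainless steel: E = 191.7 GPa, ρ = 8045 kg/m³
  tungsten: E = 407.6 GPa, ρ = 19200 kg/m³
  silicon nitride: E = 295.9 GPa, ρ = 3252 kg/m³
  silicon nitride: M = 5.29×10⁻³
  stainless steel: M = 1.72×10⁻³
  tungsten: M = 1.05×10⁻³
Silicon nitride has the largest M.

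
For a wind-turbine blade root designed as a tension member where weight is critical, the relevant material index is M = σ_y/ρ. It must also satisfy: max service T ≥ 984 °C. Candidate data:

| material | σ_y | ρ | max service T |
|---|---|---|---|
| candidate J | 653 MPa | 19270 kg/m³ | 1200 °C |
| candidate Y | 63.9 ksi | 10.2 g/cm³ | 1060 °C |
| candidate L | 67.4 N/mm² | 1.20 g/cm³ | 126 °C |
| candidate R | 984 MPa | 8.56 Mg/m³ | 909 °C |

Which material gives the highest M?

Screen on constraints: max service T ≥ 984 °C. Survivors: candidate J, candidate Y.
Normalizing units and computing the index:
  candidate J: σ_y = 653.0 MPa, ρ = 19270 kg/m³
  candidate Y: σ_y = 440.6 MPa, ρ = 10200 kg/m³
  candidate Y: M = 43.2 kN·m/kg
  candidate J: M = 33.9 kN·m/kg
Candidate Y ranks first.

candidate Y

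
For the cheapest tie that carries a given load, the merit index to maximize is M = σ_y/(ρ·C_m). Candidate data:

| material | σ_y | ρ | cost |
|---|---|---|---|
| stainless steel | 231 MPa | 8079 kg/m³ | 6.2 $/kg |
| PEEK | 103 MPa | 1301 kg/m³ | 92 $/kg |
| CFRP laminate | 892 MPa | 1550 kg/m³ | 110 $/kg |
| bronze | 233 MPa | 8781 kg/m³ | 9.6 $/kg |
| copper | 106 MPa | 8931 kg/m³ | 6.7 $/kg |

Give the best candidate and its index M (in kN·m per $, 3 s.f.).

CFRP laminate, M = 5.23 kN·m per $

Computing M directly (units already consistent):
  CFRP laminate: M = 5.23 kN·m per $
  stainless steel: M = 4.61 kN·m per $
  bronze: M = 2.76 kN·m per $
  copper: M = 1.77 kN·m per $
  PEEK: M = 0.861 kN·m per $
Highest index: CFRP laminate.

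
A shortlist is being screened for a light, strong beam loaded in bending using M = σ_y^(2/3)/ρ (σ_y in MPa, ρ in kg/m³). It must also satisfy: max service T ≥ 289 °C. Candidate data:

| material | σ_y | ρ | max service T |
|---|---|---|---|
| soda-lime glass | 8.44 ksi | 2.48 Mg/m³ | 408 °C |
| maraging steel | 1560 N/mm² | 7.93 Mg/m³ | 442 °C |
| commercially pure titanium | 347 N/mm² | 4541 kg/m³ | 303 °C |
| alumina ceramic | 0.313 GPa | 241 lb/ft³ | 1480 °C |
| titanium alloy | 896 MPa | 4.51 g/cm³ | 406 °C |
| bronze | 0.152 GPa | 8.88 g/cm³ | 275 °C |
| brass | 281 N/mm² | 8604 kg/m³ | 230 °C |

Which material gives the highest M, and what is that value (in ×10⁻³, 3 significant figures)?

Screen on constraints: max service T ≥ 289 °C. Survivors: soda-lime glass, maraging steel, commercially pure titanium, alumina ceramic, titanium alloy.
Putting every candidate on a common basis:
  soda-lime glass: σ_y = 58.19 MPa, ρ = 2480 kg/m³
  maraging steel: σ_y = 1560 MPa, ρ = 7930 kg/m³
  commercially pure titanium: σ_y = 347.0 MPa, ρ = 4541 kg/m³
  alumina ceramic: σ_y = 313.0 MPa, ρ = 3860 kg/m³
  titanium alloy: σ_y = 896.0 MPa, ρ = 4510 kg/m³
  titanium alloy: M = 20.6×10⁻³
  maraging steel: M = 17.0×10⁻³
  alumina ceramic: M = 11.9×10⁻³
  commercially pure titanium: M = 10.9×10⁻³
  soda-lime glass: M = 6.06×10⁻³
Titanium alloy ranks first.

titanium alloy, M = 20.6×10⁻³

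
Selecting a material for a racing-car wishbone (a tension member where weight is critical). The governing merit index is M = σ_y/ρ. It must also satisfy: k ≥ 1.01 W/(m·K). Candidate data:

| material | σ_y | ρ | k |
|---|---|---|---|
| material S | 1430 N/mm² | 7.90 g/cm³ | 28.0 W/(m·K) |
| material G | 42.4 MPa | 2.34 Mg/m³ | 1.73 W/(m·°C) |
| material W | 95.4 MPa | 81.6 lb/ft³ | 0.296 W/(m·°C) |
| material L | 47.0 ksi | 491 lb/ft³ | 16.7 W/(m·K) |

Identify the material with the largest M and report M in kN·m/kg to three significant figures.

material S, M = 181 kN·m/kg

Screen on constraints: k ≥ 1.01 W/(m·K). Survivors: material S, material G, material L.
In SI units:
  material S: σ_y = 1430 MPa, ρ = 7900 kg/m³
  material G: σ_y = 42.40 MPa, ρ = 2340 kg/m³
  material L: σ_y = 324.1 MPa, ρ = 7865 kg/m³
  material S: M = 181 kN·m/kg
  material L: M = 41.2 kN·m/kg
  material G: M = 18.1 kN·m/kg
Material S ranks first.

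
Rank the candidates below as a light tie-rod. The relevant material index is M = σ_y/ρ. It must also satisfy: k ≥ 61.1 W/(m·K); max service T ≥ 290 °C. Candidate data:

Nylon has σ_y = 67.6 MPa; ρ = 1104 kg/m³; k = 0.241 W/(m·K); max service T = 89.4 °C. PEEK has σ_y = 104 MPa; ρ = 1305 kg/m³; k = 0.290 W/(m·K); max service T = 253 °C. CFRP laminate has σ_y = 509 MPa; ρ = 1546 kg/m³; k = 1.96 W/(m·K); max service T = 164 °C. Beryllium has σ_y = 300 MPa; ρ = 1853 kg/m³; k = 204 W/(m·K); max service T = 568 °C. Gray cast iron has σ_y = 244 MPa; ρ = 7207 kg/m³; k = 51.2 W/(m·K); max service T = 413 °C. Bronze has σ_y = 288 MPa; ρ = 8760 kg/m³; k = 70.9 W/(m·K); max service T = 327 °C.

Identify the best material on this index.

Screen on constraints: k ≥ 61.1 W/(m·K); max service T ≥ 290 °C. Survivors: beryllium, bronze.
Per-candidate index values:
  beryllium: M = 162 kN·m/kg
  bronze: M = 32.9 kN·m/kg
Beryllium has the largest M.

beryllium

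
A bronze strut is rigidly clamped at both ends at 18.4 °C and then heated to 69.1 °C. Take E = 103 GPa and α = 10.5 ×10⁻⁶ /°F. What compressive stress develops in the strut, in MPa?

α = 10.5×10⁻⁶/°F × 9/5 = 18.9×10⁻⁶/K.
ΔT = 50.70 K. Constrained thermal stress σ = E·α·ΔT = 103.0×10³ MPa × 18.9×10⁻⁶ × 50.70 = 98.7 MPa (compressive).

98.7 MPa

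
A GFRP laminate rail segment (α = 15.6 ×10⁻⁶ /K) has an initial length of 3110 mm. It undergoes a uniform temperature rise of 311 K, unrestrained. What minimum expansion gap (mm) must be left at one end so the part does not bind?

ΔL = α·L₀·ΔT = 15.6×10⁻⁶ × 3110 mm × 311.0 K = 15.1 mm.

15.1 mm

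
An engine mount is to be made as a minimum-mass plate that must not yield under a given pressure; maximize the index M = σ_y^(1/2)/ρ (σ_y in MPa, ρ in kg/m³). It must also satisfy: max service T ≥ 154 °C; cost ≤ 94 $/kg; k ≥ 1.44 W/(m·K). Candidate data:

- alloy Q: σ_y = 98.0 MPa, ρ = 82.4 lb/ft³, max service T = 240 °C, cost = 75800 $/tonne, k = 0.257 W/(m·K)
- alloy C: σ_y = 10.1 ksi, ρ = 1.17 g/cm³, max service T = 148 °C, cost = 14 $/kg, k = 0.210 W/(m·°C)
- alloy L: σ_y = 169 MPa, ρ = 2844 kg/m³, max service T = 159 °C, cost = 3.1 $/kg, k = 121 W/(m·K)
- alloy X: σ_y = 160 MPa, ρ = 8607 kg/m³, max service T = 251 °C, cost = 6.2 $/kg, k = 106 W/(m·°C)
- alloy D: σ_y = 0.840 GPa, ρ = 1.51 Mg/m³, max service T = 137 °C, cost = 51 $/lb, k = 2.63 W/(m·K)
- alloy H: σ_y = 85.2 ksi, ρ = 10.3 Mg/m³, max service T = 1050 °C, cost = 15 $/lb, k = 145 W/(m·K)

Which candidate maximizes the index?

Screen on constraints: max service T ≥ 154 °C; cost ≤ 94 $/kg; k ≥ 1.44 W/(m·K). Survivors: alloy L, alloy X, alloy H.
After converting to SI:
  alloy L: σ_y = 169.0 MPa, ρ = 2844 kg/m³
  alloy X: σ_y = 160.0 MPa, ρ = 8607 kg/m³
  alloy H: σ_y = 587.4 MPa, ρ = 10300 kg/m³
  alloy L: M = 4.57×10⁻³
  alloy H: M = 2.35×10⁻³
  alloy X: M = 1.47×10⁻³
Highest index: alloy L.

alloy L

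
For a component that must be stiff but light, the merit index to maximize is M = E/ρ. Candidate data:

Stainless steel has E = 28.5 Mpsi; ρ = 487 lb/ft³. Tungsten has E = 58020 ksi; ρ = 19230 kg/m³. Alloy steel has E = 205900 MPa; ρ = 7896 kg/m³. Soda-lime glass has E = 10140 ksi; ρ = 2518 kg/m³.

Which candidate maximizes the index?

soda-lime glass

Convert each candidate to consistent units, then evaluate M:
  stainless steel: E = 196.5 GPa, ρ = 7801 kg/m³
  tungsten: E = 400.0 GPa, ρ = 19230 kg/m³
  alloy steel: E = 205.9 GPa, ρ = 7896 kg/m³
  soda-lime glass: E = 69.91 GPa, ρ = 2518 kg/m³
  soda-lime glass: M = 27.8 MN·m/kg
  alloy steel: M = 26.1 MN·m/kg
  stainless steel: M = 25.2 MN·m/kg
  tungsten: M = 20.8 MN·m/kg
Highest index: soda-lime glass.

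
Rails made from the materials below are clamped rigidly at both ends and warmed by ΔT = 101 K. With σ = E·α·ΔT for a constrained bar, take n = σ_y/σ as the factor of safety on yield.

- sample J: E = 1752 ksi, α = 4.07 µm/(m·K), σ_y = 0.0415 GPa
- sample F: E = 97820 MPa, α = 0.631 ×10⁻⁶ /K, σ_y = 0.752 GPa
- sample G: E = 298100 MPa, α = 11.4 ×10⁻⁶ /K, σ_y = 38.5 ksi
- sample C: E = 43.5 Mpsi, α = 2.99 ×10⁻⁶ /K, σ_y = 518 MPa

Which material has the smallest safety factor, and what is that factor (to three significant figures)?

Per material, after unit conversion:
  sample J: E = 12.08, α = 4.07, σ_y = 41.50 → σ = 4.97 MPa, n = 8.36
  sample F: E = 97.82, α = 0.631, σ_y = 752.0 → σ = 6.23 MPa, n = 121
  sample G: E = 298.1, α = 11.4, σ_y = 265.4 → σ = 343 MPa, n = 0.773
  sample C: E = 299.9, α = 2.99, σ_y = 518.0 → σ = 90.6 MPa, n = 5.72
Smallest n: sample G with n = 0.773.

sample G, n = 0.773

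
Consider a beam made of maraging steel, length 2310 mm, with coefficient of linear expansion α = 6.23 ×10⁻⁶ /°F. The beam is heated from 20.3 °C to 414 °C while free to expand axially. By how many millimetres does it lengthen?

Convert α: 6.23×10⁻⁶/°F × (9/5) = 11.2×10⁻⁶/K.
ΔT = 414 − 20.3 = 393.7 K.
ΔL = α·L₀·ΔT = 11.2×10⁻⁶ × 2310 mm × 393.7 K = 10.2 mm.

10.2 mm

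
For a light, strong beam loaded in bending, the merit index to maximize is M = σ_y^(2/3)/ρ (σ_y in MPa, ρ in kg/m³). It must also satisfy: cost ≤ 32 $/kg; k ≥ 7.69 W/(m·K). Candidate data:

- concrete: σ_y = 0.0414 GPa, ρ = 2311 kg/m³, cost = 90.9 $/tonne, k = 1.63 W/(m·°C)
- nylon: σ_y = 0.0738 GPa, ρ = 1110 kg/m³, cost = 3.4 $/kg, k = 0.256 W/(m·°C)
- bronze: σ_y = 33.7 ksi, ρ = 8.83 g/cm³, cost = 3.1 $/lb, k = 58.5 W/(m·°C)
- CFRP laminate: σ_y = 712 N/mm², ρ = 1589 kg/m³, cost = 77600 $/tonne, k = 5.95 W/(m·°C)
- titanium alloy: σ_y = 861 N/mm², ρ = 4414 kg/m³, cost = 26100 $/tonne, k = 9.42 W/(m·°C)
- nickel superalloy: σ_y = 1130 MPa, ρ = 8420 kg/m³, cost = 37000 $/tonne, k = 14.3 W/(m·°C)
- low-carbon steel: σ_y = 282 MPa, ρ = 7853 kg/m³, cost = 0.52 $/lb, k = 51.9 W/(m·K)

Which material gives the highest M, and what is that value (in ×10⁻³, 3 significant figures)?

titanium alloy, M = 20.5×10⁻³

Screen on constraints: cost ≤ 32 $/kg; k ≥ 7.69 W/(m·K). Survivors: bronze, titanium alloy, low-carbon steel.
Putting every candidate on a common basis:
  bronze: σ_y = 232.4 MPa, ρ = 8830 kg/m³
  titanium alloy: σ_y = 861.0 MPa, ρ = 4414 kg/m³
  low-carbon steel: σ_y = 282.0 MPa, ρ = 7853 kg/m³
  titanium alloy: M = 20.5×10⁻³
  low-carbon steel: M = 5.48×10⁻³
  bronze: M = 4.28×10⁻³
Highest index: titanium alloy.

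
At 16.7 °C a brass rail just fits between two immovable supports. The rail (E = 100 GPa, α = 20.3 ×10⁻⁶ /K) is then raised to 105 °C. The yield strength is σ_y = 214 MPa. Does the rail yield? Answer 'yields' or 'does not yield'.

does not yield

ΔT = 88.30 K. Constrained thermal stress σ = E·α·ΔT = 100.0×10³ MPa × 20.3×10⁻⁶ × 88.30 = 179 MPa (compressive).
Compare to σ_y = 214 MPa: σ < σ_y, so it does not yield.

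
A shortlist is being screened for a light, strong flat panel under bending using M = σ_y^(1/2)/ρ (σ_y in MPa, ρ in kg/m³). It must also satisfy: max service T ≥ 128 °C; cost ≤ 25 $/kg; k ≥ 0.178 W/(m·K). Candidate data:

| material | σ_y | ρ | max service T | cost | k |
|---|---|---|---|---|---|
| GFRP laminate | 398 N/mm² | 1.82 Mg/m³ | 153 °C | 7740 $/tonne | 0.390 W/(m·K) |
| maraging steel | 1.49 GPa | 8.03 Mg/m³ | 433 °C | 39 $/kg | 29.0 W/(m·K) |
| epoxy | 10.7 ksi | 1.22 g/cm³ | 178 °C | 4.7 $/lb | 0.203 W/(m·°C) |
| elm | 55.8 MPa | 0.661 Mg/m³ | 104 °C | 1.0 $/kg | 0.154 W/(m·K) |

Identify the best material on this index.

GFRP laminate

Screen on constraints: max service T ≥ 128 °C; cost ≤ 25 $/kg; k ≥ 0.178 W/(m·K). Survivors: GFRP laminate, epoxy.
Convert each candidate to consistent units, then evaluate M:
  GFRP laminate: σ_y = 398.0 MPa, ρ = 1820 kg/m³
  epoxy: σ_y = 73.77 MPa, ρ = 1220 kg/m³
  GFRP laminate: M = 11.0×10⁻³
  epoxy: M = 7.04×10⁻³
GFRP laminate ranks first.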